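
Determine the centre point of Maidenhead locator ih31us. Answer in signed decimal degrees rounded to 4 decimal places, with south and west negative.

-18.2292, -12.2917

Field I=8, H=7: +8·20° lon, +7·10° lat → SW at lon -20°, lat -20°.
Square 3, 1: +3·2° lon, +1·1° lat → SW at lon -14°, lat -19°.
Subsquare u=20, s=18: +20·0.0833333° lon, +18·0.0416667° lat → SW at lon -12.3333°, lat -18.25°.
Cell spans 0.0833333° lon × 0.0416667° lat. Centre is SW corner plus half of each.
latitude -18.2292, longitude -12.2917.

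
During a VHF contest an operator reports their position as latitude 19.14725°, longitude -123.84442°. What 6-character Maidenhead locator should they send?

CK89bd

Shift to the Maidenhead origin (180°W, 90°S): lon 56.1556, lat 109.1472.
Field: 56.1556/20 → 2 → C, 109.1472/10 → 10 → K; chars CK.
Square: 16.1556/2 → 8, 9.1472/1 → 9; chars 89.
Subsquare: 0.1556/0.0833333 → 1 → b, 0.1472/0.0416667 → 3 → d; chars bd.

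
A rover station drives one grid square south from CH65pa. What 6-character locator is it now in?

Latitude subsquare a = 0; −1 → -1, wraps to 23 = x, carry into square.
Latitude square 5; −1 → 4.
The longitude characters are unchanged.

CH64px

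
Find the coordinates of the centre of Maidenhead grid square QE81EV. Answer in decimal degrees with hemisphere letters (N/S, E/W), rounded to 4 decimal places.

Field Q=16, E=4: +16·20° lon, +4·10° lat → SW at lon 140°, lat -50°.
Square 8, 1: +8·2° lon, +1·1° lat → SW at lon 156°, lat -49°.
Subsquare e=4, v=21: +4·0.0833333° lon, +21·0.0416667° lat → SW at lon 156.333°, lat -48.125°.
Cell spans 0.0833333° lon × 0.0416667° lat. Centre is SW corner plus half of each.
latitude 48.1042° S, longitude 156.3750° E.

48.1042° S, 156.3750° E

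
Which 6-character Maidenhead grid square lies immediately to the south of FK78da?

FK77dx

Latitude subsquare a = 0; −1 → -1, wraps to 23 = x, carry into square.
Latitude square 8; −1 → 7.
The longitude characters are unchanged.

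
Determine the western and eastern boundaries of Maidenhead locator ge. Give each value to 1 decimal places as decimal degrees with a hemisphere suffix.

60.0° W, 40.0° W

Field G=6, E=4: +6·20° lon, +4·10° lat → SW at lon -60°, lat -50°.
Cell spans 20° lon × 10° lat.
west 60.0° W, east 40.0° W.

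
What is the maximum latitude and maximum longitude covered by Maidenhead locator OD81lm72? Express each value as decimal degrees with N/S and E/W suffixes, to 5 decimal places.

58.48750° S, 116.98333° E

Field O=14, D=3: +14·20° lon, +3·10° lat → SW at lon 100°, lat -60°.
Square 8, 1: +8·2° lon, +1·1° lat → SW at lon 116°, lat -59°.
Subsquare l=11, m=12: +11·0.0833333° lon, +12·0.0416667° lat → SW at lon 116.917°, lat -58.5°.
Extended square 7, 2: +7·0.00833333° lon, +2·0.00416667° lat → SW at lon 116.975°, lat -58.4917°.
Cell spans 0.00833333° lon × 0.00416667° lat. NE corner is SW corner plus one full cell.
latitude 58.48750° S, longitude 116.98333° E.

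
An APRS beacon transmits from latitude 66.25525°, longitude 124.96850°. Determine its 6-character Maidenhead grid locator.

Offset from 180°W / 90°S: lon 304.9685°, lat 156.2552°.
Field: lon ⌊304.9685/20⌋ = 15 → P; lat ⌊156.2552/10⌋ = 15 → P.
Square: lon ⌊4.9685/2⌋ = 2; lat ⌊6.2552/1⌋ = 6.
Subsquare: lon ⌊0.9685/0.0833333⌋ = 11 → l; lat ⌊0.2552/0.0416667⌋ = 6 → g.

PP26lg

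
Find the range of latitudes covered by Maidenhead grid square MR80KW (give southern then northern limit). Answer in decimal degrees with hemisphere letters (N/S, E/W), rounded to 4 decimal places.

80.9167° N, 80.9583° N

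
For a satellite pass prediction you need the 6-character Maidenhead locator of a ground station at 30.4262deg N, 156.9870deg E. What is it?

QM80lk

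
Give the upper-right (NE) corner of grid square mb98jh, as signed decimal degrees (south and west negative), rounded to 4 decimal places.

-71.6667, 78.8333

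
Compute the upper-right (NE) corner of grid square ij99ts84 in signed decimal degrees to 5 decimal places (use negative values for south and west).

9.77083, -0.34167

Field I=8, J=9: +8·20° lon, +9·10° lat → SW at lon -20°, lat 0°.
Square 9, 9: +9·2° lon, +9·1° lat → SW at lon -2°, lat 9°.
Subsquare t=19, s=18: +19·0.0833333° lon, +18·0.0416667° lat → SW at lon -0.416667°, lat 9.75°.
Extended square 8, 4: +8·0.00833333° lon, +4·0.00416667° lat → SW at lon -0.35°, lat 9.76667°.
Cell spans 0.00833333° lon × 0.00416667° lat. NE corner is SW corner plus one full cell.
latitude 9.77083, longitude -0.34167.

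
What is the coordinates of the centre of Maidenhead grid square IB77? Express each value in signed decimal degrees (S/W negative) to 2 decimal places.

-72.50, -5.00

Field I=8, B=1: +8·20° lon, +1·10° lat → SW at lon -20°, lat -80°.
Square 7, 7: +7·2° lon, +7·1° lat → SW at lon -6°, lat -73°.
Cell spans 2° lon × 1° lat. Centre is SW corner plus half of each.
latitude -72.50, longitude -5.00.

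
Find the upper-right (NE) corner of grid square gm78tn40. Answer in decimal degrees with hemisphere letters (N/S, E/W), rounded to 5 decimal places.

38.54583° N, 44.37500° W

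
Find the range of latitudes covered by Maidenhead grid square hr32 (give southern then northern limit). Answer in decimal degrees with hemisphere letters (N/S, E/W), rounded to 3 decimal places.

Field H=7, R=17: +7·20° lon, +17·10° lat → SW at lon -40°, lat 80°.
Square 3, 2: +3·2° lon, +2·1° lat → SW at lon -34°, lat 82°.
Cell spans 2° lon × 1° lat.
south 82.000° N, north 83.000° N.

82.000° N, 83.000° N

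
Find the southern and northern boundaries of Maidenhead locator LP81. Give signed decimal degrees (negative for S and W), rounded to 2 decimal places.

Field L=11, P=15: +11·20° lon, +15·10° lat → SW at lon 40°, lat 60°.
Square 8, 1: +8·2° lon, +1·1° lat → SW at lon 56°, lat 61°.
Cell spans 2° lon × 1° lat.
south 61.00, north 62.00.

61.00, 62.00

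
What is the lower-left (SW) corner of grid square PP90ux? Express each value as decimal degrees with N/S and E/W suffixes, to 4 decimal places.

60.9583° N, 139.6667° E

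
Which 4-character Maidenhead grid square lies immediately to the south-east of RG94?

AG03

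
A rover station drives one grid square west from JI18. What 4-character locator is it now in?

JI08

Longitude square 1; −1 → 0.
The latitude characters are unchanged.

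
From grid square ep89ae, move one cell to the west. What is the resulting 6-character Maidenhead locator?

EP79xe

Longitude subsquare a = 0; −1 → -1, wraps to 23 = x, carry into square.
Longitude square 8; −1 → 7.
The latitude characters are unchanged.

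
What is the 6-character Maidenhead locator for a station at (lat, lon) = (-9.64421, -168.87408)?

AI50ni

Offset from 180°W / 90°S: lon 11.1259°, lat 80.3558°.
Field: 11.1259/20 → 0 → A, 80.3558/10 → 8 → I; chars AI.
Square: 11.1259/2 → 5, 0.3558/1 → 0; chars 50.
Subsquare: 1.1259/0.0833333 → 13 → n, 0.3558/0.0416667 → 8 → i; chars ni.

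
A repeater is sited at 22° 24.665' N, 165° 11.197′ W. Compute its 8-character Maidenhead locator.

AL72jj78

Shift to the Maidenhead origin (180°W, 90°S): lon 14.81338, lat 112.41108.
Field: 14.81338/20 → 0 → A, 112.41108/10 → 11 → L; chars AL.
Square: 14.81338/2 → 7, 2.41108/1 → 2; chars 72.
Subsquare: 0.81338/0.0833333 → 9 → j, 0.41108/0.0416667 → 9 → j; chars jj.
Extended square: 0.06338/0.00833333 → 7, 0.03608/0.00416667 → 8; chars 78.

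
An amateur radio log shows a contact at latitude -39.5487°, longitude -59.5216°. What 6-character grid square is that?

GF00fk

Add 180° to longitude and 90° to latitude: 120.4784, 50.4513.
Field: lon ⌊120.4784/20⌋ = 6 → G; lat ⌊50.4513/10⌋ = 5 → F.
Square: lon ⌊0.4784/2⌋ = 0; lat ⌊0.4513/1⌋ = 0.
Subsquare: lon ⌊0.4784/0.0833333⌋ = 5 → f; lat ⌊0.4513/0.0416667⌋ = 10 → k.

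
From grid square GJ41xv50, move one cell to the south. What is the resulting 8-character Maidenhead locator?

GJ41xu59

Latitude extended square 0; −1 → -1, wraps to 9, carry into subsquare.
Latitude subsquare v = 21; −1 → 20 = u.
The longitude characters are unchanged.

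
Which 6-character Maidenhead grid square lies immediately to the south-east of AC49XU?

AC59at

Longitude subsquare x = 23; +1 → 24, wraps to 0 = a, carry into square.
Longitude square 4; +1 → 5.
Latitude subsquare u = 20; −1 → 19 = t.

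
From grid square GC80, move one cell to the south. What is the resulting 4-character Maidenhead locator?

GB89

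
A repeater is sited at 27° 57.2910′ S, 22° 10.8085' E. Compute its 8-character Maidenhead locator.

Add 180° to longitude and 90° to latitude: 202.18014, 62.04515.
Field: lon ⌊202.18014/20⌋ = 10 → K; lat ⌊62.04515/10⌋ = 6 → G.
Square: lon ⌊2.18014/2⌋ = 1; lat ⌊2.04515/1⌋ = 2.
Subsquare: lon ⌊0.18014/0.0833333⌋ = 2 → c; lat ⌊0.04515/0.0416667⌋ = 1 → b.
Extended square: lon ⌊0.01347/0.00833333⌋ = 1; lat ⌊0.00348/0.00416667⌋ = 0.

KG12cb10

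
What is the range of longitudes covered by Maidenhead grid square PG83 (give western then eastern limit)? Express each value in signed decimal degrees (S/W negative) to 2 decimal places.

Field P=15, G=6: +15·20° lon, +6·10° lat → SW at lon 120°, lat -30°.
Square 8, 3: +8·2° lon, +3·1° lat → SW at lon 136°, lat -27°.
Cell spans 2° lon × 1° lat.
west 136.00, east 138.00.

136.00, 138.00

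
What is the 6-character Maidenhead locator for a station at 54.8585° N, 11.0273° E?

JO54mu

Add 180° to longitude and 90° to latitude: 191.0273, 144.8585.
Field: lon ⌊191.0273/20⌋ = 9 → J; lat ⌊144.8585/10⌋ = 14 → O.
Square: lon ⌊11.0273/2⌋ = 5; lat ⌊4.8585/1⌋ = 4.
Subsquare: lon ⌊1.0273/0.0833333⌋ = 12 → m; lat ⌊0.8585/0.0416667⌋ = 20 → u.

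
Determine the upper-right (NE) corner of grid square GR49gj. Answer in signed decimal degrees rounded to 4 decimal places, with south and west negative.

89.4167, -51.4167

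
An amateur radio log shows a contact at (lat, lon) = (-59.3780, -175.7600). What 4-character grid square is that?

AD20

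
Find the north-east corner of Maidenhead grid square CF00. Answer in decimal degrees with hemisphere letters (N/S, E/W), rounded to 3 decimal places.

Field C=2, F=5: +2·20° lon, +5·10° lat → SW at lon -140°, lat -40°.
Square 0, 0: +0·2° lon, +0·1° lat → SW at lon -140°, lat -40°.
Cell spans 2° lon × 1° lat. NE corner is SW corner plus one full cell.
latitude 39.000° S, longitude 138.000° W.

39.000° S, 138.000° W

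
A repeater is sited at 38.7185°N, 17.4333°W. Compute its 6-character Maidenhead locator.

Offset from 180°W / 90°S: lon 162.5667°, lat 128.7185°.
Field: lon ⌊162.5667/20⌋ = 8 → I; lat ⌊128.7185/10⌋ = 12 → M.
Square: lon ⌊2.5667/2⌋ = 1; lat ⌊8.7185/1⌋ = 8.
Subsquare: lon ⌊0.5667/0.0833333⌋ = 6 → g; lat ⌊0.7185/0.0416667⌋ = 17 → r.

IM18gr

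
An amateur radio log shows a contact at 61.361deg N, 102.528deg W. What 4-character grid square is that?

Shift to the Maidenhead origin (180°W, 90°S): lon 77.47, lat 151.36.
Field: lon ⌊77.47/20⌋ = 3 → D; lat ⌊151.36/10⌋ = 15 → P.
Square: lon ⌊17.47/2⌋ = 8; lat ⌊1.36/1⌋ = 1.

DP81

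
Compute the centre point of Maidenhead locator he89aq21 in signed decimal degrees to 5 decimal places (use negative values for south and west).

-40.32708, -23.97917

Field H=7, E=4: +7·20° lon, +4·10° lat → SW at lon -40°, lat -50°.
Square 8, 9: +8·2° lon, +9·1° lat → SW at lon -24°, lat -41°.
Subsquare a=0, q=16: +0·0.0833333° lon, +16·0.0416667° lat → SW at lon -24°, lat -40.3333°.
Extended square 2, 1: +2·0.00833333° lon, +1·0.00416667° lat → SW at lon -23.9833°, lat -40.3292°.
Cell spans 0.00833333° lon × 0.00416667° lat. Centre is SW corner plus half of each.
latitude -40.32708, longitude -23.97917.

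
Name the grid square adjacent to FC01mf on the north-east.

FC01ng

Longitude subsquare m = 12; +1 → 13 = n.
Latitude subsquare f = 5; +1 → 6 = g.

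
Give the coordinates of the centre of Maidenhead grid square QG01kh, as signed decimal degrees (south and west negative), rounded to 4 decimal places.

-28.6875, 140.8750

Field Q=16, G=6: +16·20° lon, +6·10° lat → SW at lon 140°, lat -30°.
Square 0, 1: +0·2° lon, +1·1° lat → SW at lon 140°, lat -29°.
Subsquare k=10, h=7: +10·0.0833333° lon, +7·0.0416667° lat → SW at lon 140.833°, lat -28.7083°.
Cell spans 0.0833333° lon × 0.0416667° lat. Centre is SW corner plus half of each.
latitude -28.6875, longitude 140.8750.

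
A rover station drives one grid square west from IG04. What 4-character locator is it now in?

Longitude square 0; −1 → -1, wraps to 9, carry into field.
Longitude field I = 8; −1 → 7 = H.
The latitude characters are unchanged.

HG94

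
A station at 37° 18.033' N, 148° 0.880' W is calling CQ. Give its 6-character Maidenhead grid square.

BM57xh

Shift to the Maidenhead origin (180°W, 90°S): lon 31.9853, lat 127.3006.
Field: lon ⌊31.9853/20⌋ = 1 → B; lat ⌊127.3006/10⌋ = 12 → M.
Square: lon ⌊11.9853/2⌋ = 5; lat ⌊7.3006/1⌋ = 7.
Subsquare: lon ⌊1.9853/0.0833333⌋ = 23 → x; lat ⌊0.3006/0.0416667⌋ = 7 → h.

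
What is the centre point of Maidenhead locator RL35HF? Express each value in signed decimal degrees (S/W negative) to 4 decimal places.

Field R=17, L=11: +17·20° lon, +11·10° lat → SW at lon 160°, lat 20°.
Square 3, 5: +3·2° lon, +5·1° lat → SW at lon 166°, lat 25°.
Subsquare h=7, f=5: +7·0.0833333° lon, +5·0.0416667° lat → SW at lon 166.583°, lat 25.2083°.
Cell spans 0.0833333° lon × 0.0416667° lat. Centre is SW corner plus half of each.
latitude 25.2292, longitude 166.6250.

25.2292, 166.6250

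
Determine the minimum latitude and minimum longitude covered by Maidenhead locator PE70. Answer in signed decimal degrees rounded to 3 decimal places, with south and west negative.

-50.000, 134.000

Field P=15, E=4: +15·20° lon, +4·10° lat → SW at lon 120°, lat -50°.
Square 7, 0: +7·2° lon, +0·1° lat → SW at lon 134°, lat -50°.
latitude -50.000, longitude 134.000.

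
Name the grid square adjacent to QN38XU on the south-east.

QN48at

Longitude subsquare x = 23; +1 → 24, wraps to 0 = a, carry into square.
Longitude square 3; +1 → 4.
Latitude subsquare u = 20; −1 → 19 = t.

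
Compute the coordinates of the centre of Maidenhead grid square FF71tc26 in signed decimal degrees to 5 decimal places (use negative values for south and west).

-38.88958, -64.39583

Field F=5, F=5: +5·20° lon, +5·10° lat → SW at lon -80°, lat -40°.
Square 7, 1: +7·2° lon, +1·1° lat → SW at lon -66°, lat -39°.
Subsquare t=19, c=2: +19·0.0833333° lon, +2·0.0416667° lat → SW at lon -64.4167°, lat -38.9167°.
Extended square 2, 6: +2·0.00833333° lon, +6·0.00416667° lat → SW at lon -64.4°, lat -38.8917°.
Cell spans 0.00833333° lon × 0.00416667° lat. Centre is SW corner plus half of each.
latitude -38.88958, longitude -64.39583.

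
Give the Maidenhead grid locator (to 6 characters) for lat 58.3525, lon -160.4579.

AO98si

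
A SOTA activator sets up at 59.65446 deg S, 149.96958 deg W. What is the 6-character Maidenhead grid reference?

Shift to the Maidenhead origin (180°W, 90°S): lon 30.0304, lat 30.3455.
Field: 30.0304/20 → 1 → B, 30.3455/10 → 3 → D; chars BD.
Square: 10.0304/2 → 5, 0.3455/1 → 0; chars 50.
Subsquare: 0.0304/0.0833333 → 0 → a, 0.3455/0.0416667 → 8 → i; chars ai.

BD50ai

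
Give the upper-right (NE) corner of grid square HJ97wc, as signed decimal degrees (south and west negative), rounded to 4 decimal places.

Field H=7, J=9: +7·20° lon, +9·10° lat → SW at lon -40°, lat 0°.
Square 9, 7: +9·2° lon, +7·1° lat → SW at lon -22°, lat 7°.
Subsquare w=22, c=2: +22·0.0833333° lon, +2·0.0416667° lat → SW at lon -20.1667°, lat 7.08333°.
Cell spans 0.0833333° lon × 0.0416667° lat. NE corner is SW corner plus one full cell.
latitude 7.1250, longitude -20.0833.

7.1250, -20.0833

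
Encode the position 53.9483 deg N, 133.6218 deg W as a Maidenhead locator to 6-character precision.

Shift to the Maidenhead origin (180°W, 90°S): lon 46.3782, lat 143.9483.
Field: 46.3782/20 → 2 → C, 143.9483/10 → 14 → O; chars CO.
Square: 6.3782/2 → 3, 3.9483/1 → 3; chars 33.
Subsquare: 0.3782/0.0833333 → 4 → e, 0.9483/0.0416667 → 22 → w; chars ew.

CO33ew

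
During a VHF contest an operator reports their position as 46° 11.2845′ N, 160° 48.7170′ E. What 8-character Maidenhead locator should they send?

RN06je75

Add 180° to longitude and 90° to latitude: 340.81195, 136.18807.
Field: 340.81195/20 → 17 → R, 136.18807/10 → 13 → N; chars RN.
Square: 0.81195/2 → 0, 6.18807/1 → 6; chars 06.
Subsquare: 0.81195/0.0833333 → 9 → j, 0.18807/0.0416667 → 4 → e; chars je.
Extended square: 0.06195/0.00833333 → 7, 0.02141/0.00416667 → 5; chars 75.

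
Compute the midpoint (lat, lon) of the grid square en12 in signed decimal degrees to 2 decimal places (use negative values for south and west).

42.50, -97.00

Field E=4, N=13: +4·20° lon, +13·10° lat → SW at lon -100°, lat 40°.
Square 1, 2: +1·2° lon, +2·1° lat → SW at lon -98°, lat 42°.
Cell spans 2° lon × 1° lat. Centre is SW corner plus half of each.
latitude 42.50, longitude -97.00.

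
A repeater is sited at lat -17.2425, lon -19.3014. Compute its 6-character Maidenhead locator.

Add 180° to longitude and 90° to latitude: 160.6986, 72.7575.
Field: lon ⌊160.6986/20⌋ = 8 → I; lat ⌊72.7575/10⌋ = 7 → H.
Square: lon ⌊0.6986/2⌋ = 0; lat ⌊2.7575/1⌋ = 2.
Subsquare: lon ⌊0.6986/0.0833333⌋ = 8 → i; lat ⌊0.7575/0.0416667⌋ = 18 → s.

IH02is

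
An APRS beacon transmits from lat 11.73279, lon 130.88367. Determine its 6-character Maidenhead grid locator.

PK51kr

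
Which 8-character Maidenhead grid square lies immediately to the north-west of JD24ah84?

JD24ah75

Longitude extended square 8; −1 → 7.
Latitude extended square 4; +1 → 5.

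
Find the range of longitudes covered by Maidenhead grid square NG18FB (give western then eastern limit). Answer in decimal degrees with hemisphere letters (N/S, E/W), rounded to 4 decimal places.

82.4167° E, 82.5000° E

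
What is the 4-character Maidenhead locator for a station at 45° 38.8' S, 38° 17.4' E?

KE94

Shift to the Maidenhead origin (180°W, 90°S): lon 218.29, lat 44.35.
Field: 218.29/20 → 10 → K, 44.35/10 → 4 → E; chars KE.
Square: 18.29/2 → 9, 4.35/1 → 4; chars 94.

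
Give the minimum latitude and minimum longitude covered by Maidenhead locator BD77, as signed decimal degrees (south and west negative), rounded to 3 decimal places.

Field B=1, D=3: +1·20° lon, +3·10° lat → SW at lon -160°, lat -60°.
Square 7, 7: +7·2° lon, +7·1° lat → SW at lon -146°, lat -53°.
latitude -53.000, longitude -146.000.

-53.000, -146.000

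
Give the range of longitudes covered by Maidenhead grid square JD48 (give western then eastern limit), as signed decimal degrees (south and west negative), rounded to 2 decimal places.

8.00, 10.00

Field J=9, D=3: +9·20° lon, +3·10° lat → SW at lon 0°, lat -60°.
Square 4, 8: +4·2° lon, +8·1° lat → SW at lon 8°, lat -52°.
Cell spans 2° lon × 1° lat.
west 8.00, east 10.00.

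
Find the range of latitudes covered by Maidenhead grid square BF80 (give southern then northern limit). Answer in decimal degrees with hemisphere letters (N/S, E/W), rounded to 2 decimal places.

40.00° S, 39.00° S

Field B=1, F=5: +1·20° lon, +5·10° lat → SW at lon -160°, lat -40°.
Square 8, 0: +8·2° lon, +0·1° lat → SW at lon -144°, lat -40°.
Cell spans 2° lon × 1° lat.
south 40.00° S, north 39.00° S.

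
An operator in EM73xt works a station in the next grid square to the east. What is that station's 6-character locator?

EM83at

Longitude subsquare x = 23; +1 → 24, wraps to 0 = a, carry into square.
Longitude square 7; +1 → 8.
The latitude characters are unchanged.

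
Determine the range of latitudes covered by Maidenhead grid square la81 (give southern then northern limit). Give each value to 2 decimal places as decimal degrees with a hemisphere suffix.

89.00° S, 88.00° S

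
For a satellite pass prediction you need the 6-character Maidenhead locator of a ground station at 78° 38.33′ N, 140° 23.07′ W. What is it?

BQ98tp

Shift to the Maidenhead origin (180°W, 90°S): lon 39.6155, lat 168.6388.
Field: lon ⌊39.6155/20⌋ = 1 → B; lat ⌊168.6388/10⌋ = 16 → Q.
Square: lon ⌊19.6155/2⌋ = 9; lat ⌊8.6388/1⌋ = 8.
Subsquare: lon ⌊1.6155/0.0833333⌋ = 19 → t; lat ⌊0.6388/0.0416667⌋ = 15 → p.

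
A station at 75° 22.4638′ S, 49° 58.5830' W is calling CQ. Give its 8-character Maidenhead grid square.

Add 180° to longitude and 90° to latitude: 130.02362, 14.62560.
Field: lon ⌊130.02362/20⌋ = 6 → G; lat ⌊14.62560/10⌋ = 1 → B.
Square: lon ⌊10.02362/2⌋ = 5; lat ⌊4.62560/1⌋ = 4.
Subsquare: lon ⌊0.02362/0.0833333⌋ = 0 → a; lat ⌊0.62560/0.0416667⌋ = 15 → p.
Extended square: lon ⌊0.02362/0.00833333⌋ = 2; lat ⌊0.00060/0.00416667⌋ = 0.

GB54ap20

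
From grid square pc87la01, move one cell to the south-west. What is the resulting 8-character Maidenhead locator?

Longitude extended square 0; −1 → -1, wraps to 9, carry into subsquare.
Longitude subsquare l = 11; −1 → 10 = k.
Latitude extended square 1; −1 → 0.

PC87ka90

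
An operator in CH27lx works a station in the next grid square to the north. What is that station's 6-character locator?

Latitude subsquare x = 23; +1 → 24, wraps to 0 = a, carry into square.
Latitude square 7; +1 → 8.
The longitude characters are unchanged.

CH28la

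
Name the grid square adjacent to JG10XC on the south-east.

Longitude subsquare x = 23; +1 → 24, wraps to 0 = a, carry into square.
Longitude square 1; +1 → 2.
Latitude subsquare c = 2; −1 → 1 = b.

JG20ab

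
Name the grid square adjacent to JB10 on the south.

JA19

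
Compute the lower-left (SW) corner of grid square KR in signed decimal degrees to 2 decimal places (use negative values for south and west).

80.00, 20.00

Field K=10, R=17: +10·20° lon, +17·10° lat → SW at lon 20°, lat 80°.
latitude 80.00, longitude 20.00.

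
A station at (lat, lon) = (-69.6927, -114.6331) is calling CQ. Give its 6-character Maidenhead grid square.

DC20qh

Offset from 180°W / 90°S: lon 65.3669°, lat 20.3073°.
Field: 65.3669/20 → 3 → D, 20.3073/10 → 2 → C; chars DC.
Square: 5.3669/2 → 2, 0.3073/1 → 0; chars 20.
Subsquare: 1.3669/0.0833333 → 16 → q, 0.3073/0.0416667 → 7 → h; chars qh.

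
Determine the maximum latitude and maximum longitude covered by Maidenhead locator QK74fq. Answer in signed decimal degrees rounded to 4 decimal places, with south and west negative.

14.7083, 154.5000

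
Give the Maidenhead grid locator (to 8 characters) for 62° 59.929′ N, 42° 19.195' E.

LP12dx89

Add 180° to longitude and 90° to latitude: 222.31992, 152.99882.
Field: 222.31992/20 → 11 → L, 152.99882/10 → 15 → P; chars LP.
Square: 2.31992/2 → 1, 2.99882/1 → 2; chars 12.
Subsquare: 0.31992/0.0833333 → 3 → d, 0.99882/0.0416667 → 23 → x; chars dx.
Extended square: 0.06992/0.00833333 → 8, 0.04048/0.00416667 → 9; chars 89.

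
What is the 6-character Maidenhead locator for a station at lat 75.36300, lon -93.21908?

Shift to the Maidenhead origin (180°W, 90°S): lon 86.7809, lat 165.3630.
Field: lon ⌊86.7809/20⌋ = 4 → E; lat ⌊165.3630/10⌋ = 16 → Q.
Square: lon ⌊6.7809/2⌋ = 3; lat ⌊5.3630/1⌋ = 5.
Subsquare: lon ⌊0.7809/0.0833333⌋ = 9 → j; lat ⌊0.3630/0.0416667⌋ = 8 → i.

EQ35ji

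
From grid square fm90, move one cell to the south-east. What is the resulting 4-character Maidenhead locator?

GL09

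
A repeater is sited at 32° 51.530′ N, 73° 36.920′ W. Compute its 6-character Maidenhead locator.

Add 180° to longitude and 90° to latitude: 106.3847, 122.8588.
Field: lon ⌊106.3847/20⌋ = 5 → F; lat ⌊122.8588/10⌋ = 12 → M.
Square: lon ⌊6.3847/2⌋ = 3; lat ⌊2.8588/1⌋ = 2.
Subsquare: lon ⌊0.3847/0.0833333⌋ = 4 → e; lat ⌊0.8588/0.0416667⌋ = 20 → u.

FM32eu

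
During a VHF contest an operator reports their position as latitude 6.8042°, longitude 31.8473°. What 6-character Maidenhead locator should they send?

KJ56wt

Shift to the Maidenhead origin (180°W, 90°S): lon 211.8473, lat 96.8042.
Field (20°×10°, letters A–R): lon ⌊211.8473/20⌋ = 10 → K; lat ⌊96.8042/10⌋ = 9 → J.
Square (2°×1°, digits 0–9): lon ⌊11.8473/2⌋ = 5; lat ⌊6.8042/1⌋ = 6.
Subsquare (5′×2.5′, letters a–x): lon ⌊1.8473/0.0833333⌋ = 22 → w; lat ⌊0.8042/0.0416667⌋ = 19 → t.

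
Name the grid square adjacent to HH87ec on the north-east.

HH87fd

Longitude subsquare e = 4; +1 → 5 = f.
Latitude subsquare c = 2; +1 → 3 = d.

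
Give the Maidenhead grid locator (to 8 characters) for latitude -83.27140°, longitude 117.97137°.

Add 180° to longitude and 90° to latitude: 297.97137, 6.72860.
Field: 297.97137/20 → 14 → O, 6.72860/10 → 0 → A; chars OA.
Square: 17.97137/2 → 8, 6.72860/1 → 6; chars 86.
Subsquare: 1.97137/0.0833333 → 23 → x, 0.72860/0.0416667 → 17 → r; chars xr.
Extended square: 0.05470/0.00833333 → 6, 0.02027/0.00416667 → 4; chars 64.

OA86xr64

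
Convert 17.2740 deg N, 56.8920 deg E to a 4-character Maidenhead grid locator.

Add 180° to longitude and 90° to latitude: 236.89, 107.27.
Field: 236.89/20 → 11 → L, 107.27/10 → 10 → K; chars LK.
Square: 16.89/2 → 8, 7.27/1 → 7; chars 87.

LK87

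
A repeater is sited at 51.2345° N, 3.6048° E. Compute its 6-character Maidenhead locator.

JO11tf

Offset from 180°W / 90°S: lon 183.6048°, lat 141.2345°.
Field (20°×10°, letters A–R): 183.6048/20 → 9 → J, 141.2345/10 → 14 → O; chars JO.
Square (2°×1°, digits 0–9): 3.6048/2 → 1, 1.2345/1 → 1; chars 11.
Subsquare (5′×2.5′, letters a–x): 1.6048/0.0833333 → 19 → t, 0.2345/0.0416667 → 5 → f; chars tf.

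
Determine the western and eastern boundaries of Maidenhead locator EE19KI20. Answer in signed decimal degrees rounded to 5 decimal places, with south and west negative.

Field E=4, E=4: +4·20° lon, +4·10° lat → SW at lon -100°, lat -50°.
Square 1, 9: +1·2° lon, +9·1° lat → SW at lon -98°, lat -41°.
Subsquare k=10, i=8: +10·0.0833333° lon, +8·0.0416667° lat → SW at lon -97.1667°, lat -40.6667°.
Extended square 2, 0: +2·0.00833333° lon, +0·0.00416667° lat → SW at lon -97.15°, lat -40.6667°.
Cell spans 0.00833333° lon × 0.00416667° lat.
west -97.15000, east -97.14167.

-97.15000, -97.14167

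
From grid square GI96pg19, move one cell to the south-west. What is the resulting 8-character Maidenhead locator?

Longitude extended square 1; −1 → 0.
Latitude extended square 9; −1 → 8.

GI96pg08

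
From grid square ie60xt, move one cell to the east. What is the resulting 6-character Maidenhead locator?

IE70at

Longitude subsquare x = 23; +1 → 24, wraps to 0 = a, carry into square.
Longitude square 6; +1 → 7.
The latitude characters are unchanged.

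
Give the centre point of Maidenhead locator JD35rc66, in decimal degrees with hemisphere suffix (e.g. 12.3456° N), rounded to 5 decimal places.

54.88958° S, 7.47083° E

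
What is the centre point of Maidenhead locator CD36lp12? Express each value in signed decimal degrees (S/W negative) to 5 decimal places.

-53.36458, -133.07083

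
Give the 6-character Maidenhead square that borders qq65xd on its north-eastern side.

QQ75ae

Longitude subsquare x = 23; +1 → 24, wraps to 0 = a, carry into square.
Longitude square 6; +1 → 7.
Latitude subsquare d = 3; +1 → 4 = e.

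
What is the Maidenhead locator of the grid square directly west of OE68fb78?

OE68fb68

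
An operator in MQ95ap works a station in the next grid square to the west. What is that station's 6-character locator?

Longitude subsquare a = 0; −1 → -1, wraps to 23 = x, carry into square.
Longitude square 9; −1 → 8.
The latitude characters are unchanged.

MQ85xp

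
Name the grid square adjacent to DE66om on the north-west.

DE66nn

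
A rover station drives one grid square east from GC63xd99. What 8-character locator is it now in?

GC73ad09

Longitude extended square 9; +1 → 10, wraps to 0, carry into subsquare.
Longitude subsquare x = 23; +1 → 24, wraps to 0 = a, carry into square.
Longitude square 6; +1 → 7.
The latitude characters are unchanged.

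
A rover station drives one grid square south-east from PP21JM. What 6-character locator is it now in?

PP21kl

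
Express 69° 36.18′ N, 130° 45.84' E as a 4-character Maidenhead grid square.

PP59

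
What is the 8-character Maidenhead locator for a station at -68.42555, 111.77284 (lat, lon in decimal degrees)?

OC51vn27

Shift to the Maidenhead origin (180°W, 90°S): lon 291.77284, lat 21.57445.
Field: 291.77284/20 → 14 → O, 21.57445/10 → 2 → C; chars OC.
Square: 11.77284/2 → 5, 1.57445/1 → 1; chars 51.
Subsquare: 1.77284/0.0833333 → 21 → v, 0.57445/0.0416667 → 13 → n; chars vn.
Extended square: 0.02284/0.00833333 → 2, 0.03278/0.00416667 → 7; chars 27.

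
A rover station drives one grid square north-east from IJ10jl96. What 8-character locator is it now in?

Longitude extended square 9; +1 → 10, wraps to 0, carry into subsquare.
Longitude subsquare j = 9; +1 → 10 = k.
Latitude extended square 6; +1 → 7.

IJ10kl07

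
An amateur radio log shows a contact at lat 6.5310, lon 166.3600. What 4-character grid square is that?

Shift to the Maidenhead origin (180°W, 90°S): lon 346.36, lat 96.53.
Field (20°×10°, letters A–R): 346.36/20 → 17 → R, 96.53/10 → 9 → J; chars RJ.
Square (2°×1°, digits 0–9): 6.36/2 → 3, 6.53/1 → 6; chars 36.

RJ36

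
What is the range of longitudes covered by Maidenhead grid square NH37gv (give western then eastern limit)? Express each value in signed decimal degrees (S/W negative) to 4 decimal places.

Field N=13, H=7: +13·20° lon, +7·10° lat → SW at lon 80°, lat -20°.
Square 3, 7: +3·2° lon, +7·1° lat → SW at lon 86°, lat -13°.
Subsquare g=6, v=21: +6·0.0833333° lon, +21·0.0416667° lat → SW at lon 86.5°, lat -12.125°.
Cell spans 0.0833333° lon × 0.0416667° lat.
west 86.5000, east 86.5833.

86.5000, 86.5833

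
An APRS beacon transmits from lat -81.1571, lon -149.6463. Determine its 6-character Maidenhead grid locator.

BA58eu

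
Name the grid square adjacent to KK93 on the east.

LK03

Longitude square 9; +1 → 10, wraps to 0, carry into field.
Longitude field K = 10; +1 → 11 = L.
The latitude characters are unchanged.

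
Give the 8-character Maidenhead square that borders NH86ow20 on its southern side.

Latitude extended square 0; −1 → -1, wraps to 9, carry into subsquare.
Latitude subsquare w = 22; −1 → 21 = v.
The longitude characters are unchanged.

NH86ov29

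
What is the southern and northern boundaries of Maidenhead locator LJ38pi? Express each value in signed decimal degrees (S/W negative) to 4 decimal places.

8.3333, 8.3750

Field L=11, J=9: +11·20° lon, +9·10° lat → SW at lon 40°, lat 0°.
Square 3, 8: +3·2° lon, +8·1° lat → SW at lon 46°, lat 8°.
Subsquare p=15, i=8: +15·0.0833333° lon, +8·0.0416667° lat → SW at lon 47.25°, lat 8.33333°.
Cell spans 0.0833333° lon × 0.0416667° lat.
south 8.3333, north 8.3750.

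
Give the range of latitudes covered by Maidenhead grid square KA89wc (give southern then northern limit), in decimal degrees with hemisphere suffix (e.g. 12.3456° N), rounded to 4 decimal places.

Field K=10, A=0: +10·20° lon, +0·10° lat → SW at lon 20°, lat -90°.
Square 8, 9: +8·2° lon, +9·1° lat → SW at lon 36°, lat -81°.
Subsquare w=22, c=2: +22·0.0833333° lon, +2·0.0416667° lat → SW at lon 37.8333°, lat -80.9167°.
Cell spans 0.0833333° lon × 0.0416667° lat.
south 80.9167° S, north 80.8750° S.

80.9167° S, 80.8750° S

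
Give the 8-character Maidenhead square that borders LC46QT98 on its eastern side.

LC46rt08

Longitude extended square 9; +1 → 10, wraps to 0, carry into subsquare.
Longitude subsquare q = 16; +1 → 17 = r.
The latitude characters are unchanged.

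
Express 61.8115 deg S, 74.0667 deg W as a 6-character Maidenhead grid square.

FC28xe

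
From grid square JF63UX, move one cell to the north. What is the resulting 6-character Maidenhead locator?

Latitude subsquare x = 23; +1 → 24, wraps to 0 = a, carry into square.
Latitude square 3; +1 → 4.
The longitude characters are unchanged.

JF64ua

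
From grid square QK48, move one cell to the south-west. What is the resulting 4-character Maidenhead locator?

QK37

Longitude square 4; −1 → 3.
Latitude square 8; −1 → 7.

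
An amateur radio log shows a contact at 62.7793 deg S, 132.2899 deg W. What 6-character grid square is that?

CC37uf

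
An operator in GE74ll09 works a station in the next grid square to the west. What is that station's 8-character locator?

GE74kl99

Longitude extended square 0; −1 → -1, wraps to 9, carry into subsquare.
Longitude subsquare l = 11; −1 → 10 = k.
The latitude characters are unchanged.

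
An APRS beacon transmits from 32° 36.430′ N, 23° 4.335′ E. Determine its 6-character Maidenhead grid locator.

KM12mo

Offset from 180°W / 90°S: lon 203.0722°, lat 122.6072°.
Field: lon ⌊203.0722/20⌋ = 10 → K; lat ⌊122.6072/10⌋ = 12 → M.
Square: lon ⌊3.0722/2⌋ = 1; lat ⌊2.6072/1⌋ = 2.
Subsquare: lon ⌊1.0722/0.0833333⌋ = 12 → m; lat ⌊0.6072/0.0416667⌋ = 14 → o.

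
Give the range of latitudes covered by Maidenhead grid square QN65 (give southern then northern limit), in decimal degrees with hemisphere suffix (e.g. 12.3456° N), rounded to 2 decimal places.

45.00° N, 46.00° N

Field Q=16, N=13: +16·20° lon, +13·10° lat → SW at lon 140°, lat 40°.
Square 6, 5: +6·2° lon, +5·1° lat → SW at lon 152°, lat 45°.
Cell spans 2° lon × 1° lat.
south 45.00° N, north 46.00° N.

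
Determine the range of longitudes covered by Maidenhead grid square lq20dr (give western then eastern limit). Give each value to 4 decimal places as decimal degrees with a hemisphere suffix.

Field L=11, Q=16: +11·20° lon, +16·10° lat → SW at lon 40°, lat 70°.
Square 2, 0: +2·2° lon, +0·1° lat → SW at lon 44°, lat 70°.
Subsquare d=3, r=17: +3·0.0833333° lon, +17·0.0416667° lat → SW at lon 44.25°, lat 70.7083°.
Cell spans 0.0833333° lon × 0.0416667° lat.
west 44.2500° E, east 44.3333° E.

44.2500° E, 44.3333° E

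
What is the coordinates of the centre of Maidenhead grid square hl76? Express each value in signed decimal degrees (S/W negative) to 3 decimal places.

Field H=7, L=11: +7·20° lon, +11·10° lat → SW at lon -40°, lat 20°.
Square 7, 6: +7·2° lon, +6·1° lat → SW at lon -26°, lat 26°.
Cell spans 2° lon × 1° lat. Centre is SW corner plus half of each.
latitude 26.500, longitude -25.000.

26.500, -25.000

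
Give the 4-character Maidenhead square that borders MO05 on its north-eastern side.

MO16

Longitude square 0; +1 → 1.
Latitude square 5; +1 → 6.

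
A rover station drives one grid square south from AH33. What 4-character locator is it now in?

AH32

Latitude square 3; −1 → 2.
The longitude characters are unchanged.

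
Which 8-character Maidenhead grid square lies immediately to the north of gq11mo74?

Latitude extended square 4; +1 → 5.
The longitude characters are unchanged.

GQ11mo75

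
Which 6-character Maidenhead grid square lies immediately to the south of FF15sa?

FF14sx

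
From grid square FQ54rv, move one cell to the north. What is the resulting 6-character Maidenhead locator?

FQ54rw

Latitude subsquare v = 21; +1 → 22 = w.
The longitude characters are unchanged.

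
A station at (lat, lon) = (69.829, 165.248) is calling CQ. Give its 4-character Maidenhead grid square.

RP29

Shift to the Maidenhead origin (180°W, 90°S): lon 345.25, lat 159.83.
Field: 345.25/20 → 17 → R, 159.83/10 → 15 → P; chars RP.
Square: 5.25/2 → 2, 9.83/1 → 9; chars 29.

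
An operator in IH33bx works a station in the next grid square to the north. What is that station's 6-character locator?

IH34ba

Latitude subsquare x = 23; +1 → 24, wraps to 0 = a, carry into square.
Latitude square 3; +1 → 4.
The longitude characters are unchanged.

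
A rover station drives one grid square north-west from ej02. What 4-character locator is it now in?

Longitude square 0; −1 → -1, wraps to 9, carry into field.
Longitude field E = 4; −1 → 3 = D.
Latitude square 2; +1 → 3.

DJ93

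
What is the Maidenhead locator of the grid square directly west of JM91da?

JM91ca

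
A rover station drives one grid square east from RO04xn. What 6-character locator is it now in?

Longitude subsquare x = 23; +1 → 24, wraps to 0 = a, carry into square.
Longitude square 0; +1 → 1.
The latitude characters are unchanged.

RO14an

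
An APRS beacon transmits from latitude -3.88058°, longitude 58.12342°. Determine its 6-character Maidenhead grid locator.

LI96bc

Shift to the Maidenhead origin (180°W, 90°S): lon 238.1234, lat 86.1194.
Field: lon ⌊238.1234/20⌋ = 11 → L; lat ⌊86.1194/10⌋ = 8 → I.
Square: lon ⌊18.1234/2⌋ = 9; lat ⌊6.1194/1⌋ = 6.
Subsquare: lon ⌊0.1234/0.0833333⌋ = 1 → b; lat ⌊0.1194/0.0416667⌋ = 2 → c.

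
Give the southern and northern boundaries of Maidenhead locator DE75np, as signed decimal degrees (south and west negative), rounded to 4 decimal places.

Field D=3, E=4: +3·20° lon, +4·10° lat → SW at lon -120°, lat -50°.
Square 7, 5: +7·2° lon, +5·1° lat → SW at lon -106°, lat -45°.
Subsquare n=13, p=15: +13·0.0833333° lon, +15·0.0416667° lat → SW at lon -104.917°, lat -44.375°.
Cell spans 0.0833333° lon × 0.0416667° lat.
south -44.3750, north -44.3333.

-44.3750, -44.3333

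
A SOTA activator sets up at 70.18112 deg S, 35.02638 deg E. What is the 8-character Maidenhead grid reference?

KB79mt36

Add 180° to longitude and 90° to latitude: 215.02638, 19.81888.
Field: lon ⌊215.02638/20⌋ = 10 → K; lat ⌊19.81888/10⌋ = 1 → B.
Square: lon ⌊15.02638/2⌋ = 7; lat ⌊9.81888/1⌋ = 9.
Subsquare: lon ⌊1.02638/0.0833333⌋ = 12 → m; lat ⌊0.81888/0.0416667⌋ = 19 → t.
Extended square: lon ⌊0.02638/0.00833333⌋ = 3; lat ⌊0.02721/0.00416667⌋ = 6.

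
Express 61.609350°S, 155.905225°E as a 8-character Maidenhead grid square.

Add 180° to longitude and 90° to latitude: 335.90522, 28.39065.
Field (20°×10°, letters A–R): lon ⌊335.90522/20⌋ = 16 → Q; lat ⌊28.39065/10⌋ = 2 → C.
Square (2°×1°, digits 0–9): lon ⌊15.90522/2⌋ = 7; lat ⌊8.39065/1⌋ = 8.
Subsquare (5′×2.5′, letters a–x): lon ⌊1.90522/0.0833333⌋ = 22 → w; lat ⌊0.39065/0.0416667⌋ = 9 → j.
Extended square (30″×15″, digits 0–9): lon ⌊0.07189/0.00833333⌋ = 8; lat ⌊0.01565/0.00416667⌋ = 3.

QC78wj83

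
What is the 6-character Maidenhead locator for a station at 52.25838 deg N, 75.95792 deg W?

FO22ag

Add 180° to longitude and 90° to latitude: 104.0421, 142.2584.
Field: 104.0421/20 → 5 → F, 142.2584/10 → 14 → O; chars FO.
Square: 4.0421/2 → 2, 2.2584/1 → 2; chars 22.
Subsquare: 0.0421/0.0833333 → 0 → a, 0.2584/0.0416667 → 6 → g; chars ag.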